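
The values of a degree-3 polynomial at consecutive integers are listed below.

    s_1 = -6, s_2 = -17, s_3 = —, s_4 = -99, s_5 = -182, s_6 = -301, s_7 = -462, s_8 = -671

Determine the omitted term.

-46

Using the last 5 terms:
Δ: -83  -119  -161  -209
Δ²: -36  -42  -48
Δ³: -6  -6
Constant third difference = -6.
Extend backward: -36 + 6 = -30;  -83 + 30 = -53;  -99 + 53 = -46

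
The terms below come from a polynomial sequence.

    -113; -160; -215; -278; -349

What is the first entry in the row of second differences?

First differences: -47, -55, -63, -71
Second differences: -8, -8, -8

-8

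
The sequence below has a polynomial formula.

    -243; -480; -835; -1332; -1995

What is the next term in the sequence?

Δ: -237  -355  -497  -663
Δ²: -118  -142  -166
Δ³: -24  -24
Third differences constant at -24.
-166 − 24 = -190;  -663 − 190 = -853;  -1995 − 853 = -2848

-2848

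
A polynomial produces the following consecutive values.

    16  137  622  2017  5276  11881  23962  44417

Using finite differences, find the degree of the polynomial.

D1: 121, 485, 1395, 3259, 6605, 12081, 20455
D2: 364, 910, 1864, 3346, 5476, 8374
D3: 546, 954, 1482, 2130, 2898
D4: 408, 528, 648, 768
D5: 120, 120, 120
The fifth differences are constant, so the polynomial has degree 5.

5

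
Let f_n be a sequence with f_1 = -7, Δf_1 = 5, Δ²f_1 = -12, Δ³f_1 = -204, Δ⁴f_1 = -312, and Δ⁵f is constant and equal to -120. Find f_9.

-40287

Build the table forward from the leading diagonal:
Δ⁵: -120  -120  -120  -120  -120  -120  -120  -120  -120
Δ⁴: -312  -432  -552  -672  -792  -912  -1032  -1152  -1272
Δ³: -204  -516  -948  -1500  -2172  -2964  -3876  -4908  -6060
Δ²: -12  -216  -732  -1680  -3180  -5352  -8316  -12192  -17100
Δ: 5  -7  -223  -955  -2635  -5815  -11167  -19483  -31675
f: -7  -2  -9  -232  -1187  -3822  -9637  -20804  -40287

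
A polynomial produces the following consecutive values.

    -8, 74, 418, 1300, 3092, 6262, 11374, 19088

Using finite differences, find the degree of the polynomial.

4

First differences: 82, 344, 882, 1792, 3170, 5112, 7714
Second differences: 262, 538, 910, 1378, 1942, 2602
Third differences: 276, 372, 468, 564, 660
Fourth differences: 96, 96, 96, 96
The fourth differences are constant, so the polynomial has degree 4.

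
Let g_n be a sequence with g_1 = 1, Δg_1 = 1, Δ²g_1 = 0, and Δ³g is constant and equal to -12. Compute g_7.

Build the table forward from the leading diagonal:
Δ³: -12, -12, -12, -12, -12, -12, -12
Δ²: 0, -12, -24, -36, -48, -60, -72
Δ: 1, 1, -11, -35, -71, -119, -179
g: 1, 2, 3, -8, -43, -114, -233

-233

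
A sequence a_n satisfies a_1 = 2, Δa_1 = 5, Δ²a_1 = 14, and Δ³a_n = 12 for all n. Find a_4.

71

Build the table forward from the leading diagonal:
Δ³: 12, 12, 12, 12
Δ²: 14, 26, 38, 50
Δ: 5, 19, 45, 83
a: 2, 7, 26, 71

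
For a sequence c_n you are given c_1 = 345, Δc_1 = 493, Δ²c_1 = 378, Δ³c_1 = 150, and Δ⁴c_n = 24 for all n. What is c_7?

12333

Build the table forward from the leading diagonal:
Fourth differences: 24, 24, 24, 24, 24, 24, 24
Third differences: 150, 174, 198, 222, 246, 270, 294
Second differences: 378, 528, 702, 900, 1122, 1368, 1638
First differences: 493, 871, 1399, 2101, 3001, 4123, 5491
c: 345, 838, 1709, 3108, 5209, 8210, 12333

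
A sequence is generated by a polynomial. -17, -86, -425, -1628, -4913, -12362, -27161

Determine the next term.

-53840

D1: -69 , -339 , -1203 , -3285 , -7449 , -14799
D2: -270 , -864 , -2082 , -4164 , -7350
D3: -594 , -1218 , -2082 , -3186
D4: -624 , -864 , -1104
D5: -240 , -240
Constant fifth difference = -240, so extend:
-1104 − 240 = -1344;  -3186 − 1344 = -4530;  -7350 − 4530 = -11880;  -14799 − 11880 = -26679;  -27161 − 26679 = -53840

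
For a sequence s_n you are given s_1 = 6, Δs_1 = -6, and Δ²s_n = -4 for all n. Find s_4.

Build the table forward from the leading diagonal:
D2: -4, -4, -4, -4
D1: -6, -10, -14, -18
s: 6, 0, -10, -24

-24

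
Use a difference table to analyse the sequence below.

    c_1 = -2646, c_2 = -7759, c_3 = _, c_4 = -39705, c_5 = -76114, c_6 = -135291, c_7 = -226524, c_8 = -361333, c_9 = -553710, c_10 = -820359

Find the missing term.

Using the last 7 terms:
D1: -36409  -59177  -91233  -134809  -192377  -266649
D2: -22768  -32056  -43576  -57568  -74272
D3: -9288  -11520  -13992  -16704
D4: -2232  -2472  -2712
D5: -240  -240
Constant fifth difference = -240.
Extend backward: -2232 + 240 = -1992;  -9288 + 1992 = -7296;  -22768 + 7296 = -15472;  -36409 + 15472 = -20937;  -39705 + 20937 = -18768

-18768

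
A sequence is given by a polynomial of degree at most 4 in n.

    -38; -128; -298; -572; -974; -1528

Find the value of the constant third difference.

-24

Δ: -90, -170, -274, -402, -554
Δ²: -80, -104, -128, -152
Δ³: -24, -24, -24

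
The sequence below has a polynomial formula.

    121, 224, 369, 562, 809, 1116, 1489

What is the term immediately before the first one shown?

54

D1: 103, 145, 193, 247, 307, 373
D2: 42, 48, 54, 60, 66
D3: 6, 6, 6, 6
The third differences are constant at 6.
Work back: 42 − 6 = 36;  103 − 36 = 67;  121 − 67 = 54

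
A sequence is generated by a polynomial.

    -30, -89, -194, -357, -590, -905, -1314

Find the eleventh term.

-4130

-59, -105, -163, -233, -315, -409
-46, -58, -70, -82, -94
-12, -12, -12, -12
Constant third difference = -12, so extend:
-94 − 12 = -106;  -409 − 106 = -515;  -1314 − 515 = -1829
-106 − 12 = -118;  -515 − 118 = -633;  -1829 − 633 = -2462
-118 − 12 = -130;  -633 − 130 = -763;  -2462 − 763 = -3225
-130 − 12 = -142;  -763 − 142 = -905;  -3225 − 905 = -4130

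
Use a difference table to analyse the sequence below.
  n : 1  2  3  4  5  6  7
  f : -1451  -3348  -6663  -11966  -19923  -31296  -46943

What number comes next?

Δ: -1897  -3315  -5303  -7957  -11373  -15647
Δ²: -1418  -1988  -2654  -3416  -4274
Δ³: -570  -666  -762  -858
Δ⁴: -96  -96  -96
Fourth differences constant at -96.
-858 − 96 = -954;  -4274 − 954 = -5228;  -15647 − 5228 = -20875;  -46943 − 20875 = -67818

-67818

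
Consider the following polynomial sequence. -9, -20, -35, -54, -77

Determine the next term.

-104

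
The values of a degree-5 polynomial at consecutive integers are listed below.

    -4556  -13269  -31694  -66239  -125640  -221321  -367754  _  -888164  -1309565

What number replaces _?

-582819

Using the first 7 terms:
D1: -8713, -18425, -34545, -59401, -95681, -146433
D2: -9712, -16120, -24856, -36280, -50752
D3: -6408, -8736, -11424, -14472
D4: -2328, -2688, -3048
D5: -360, -360
Constant fifth difference = -360.
Extend forward: -3048 − 360 = -3408;  -14472 − 3408 = -17880;  -50752 − 17880 = -68632;  -146433 − 68632 = -215065;  -367754 − 215065 = -582819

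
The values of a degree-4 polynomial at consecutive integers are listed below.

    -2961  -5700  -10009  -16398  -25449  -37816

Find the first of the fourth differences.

-72

Δ: -2739, -4309, -6389, -9051, -12367
Δ²: -1570, -2080, -2662, -3316
Δ³: -510, -582, -654
Δ⁴: -72, -72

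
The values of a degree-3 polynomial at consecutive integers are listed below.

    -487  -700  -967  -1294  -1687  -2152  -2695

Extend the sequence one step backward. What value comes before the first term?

D1: -213, -267, -327, -393, -465, -543
D2: -54, -60, -66, -72, -78
D3: -6, -6, -6, -6
The third differences are constant at -6.
Work back: -54 + 6 = -48;  -213 + 48 = -165;  -487 + 165 = -322

-322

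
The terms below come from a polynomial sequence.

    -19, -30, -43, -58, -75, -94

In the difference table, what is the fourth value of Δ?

-17

First differences: -11, -13, -15, -17, -19
Second differences: -2, -2, -2, -2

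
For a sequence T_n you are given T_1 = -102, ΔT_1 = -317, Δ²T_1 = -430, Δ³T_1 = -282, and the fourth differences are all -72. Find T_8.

Build the table forward from the leading diagonal:
Fourth differences: -72  -72  -72  -72  -72  -72  -72  -72
Third differences: -282  -354  -426  -498  -570  -642  -714  -786
Second differences: -430  -712  -1066  -1492  -1990  -2560  -3202  -3916
First differences: -317  -747  -1459  -2525  -4017  -6007  -8567  -11769
T: -102  -419  -1166  -2625  -5150  -9167  -15174  -23741

-23741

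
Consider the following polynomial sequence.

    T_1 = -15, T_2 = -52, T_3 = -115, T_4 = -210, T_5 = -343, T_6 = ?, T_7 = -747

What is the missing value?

-520

Using the first 5 terms:
-37  -63  -95  -133
-26  -32  -38
-6  -6
Constant third difference = -6.
Extend forward: -38 − 6 = -44;  -133 − 44 = -177;  -343 − 177 = -520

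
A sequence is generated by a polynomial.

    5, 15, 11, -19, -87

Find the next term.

-205

D1: 10 , -4 , -30 , -68
D2: -14 , -26 , -38
D3: -12 , -12
Third differences constant at -12.
-38 − 12 = -50;  -68 − 50 = -118;  -87 − 118 = -205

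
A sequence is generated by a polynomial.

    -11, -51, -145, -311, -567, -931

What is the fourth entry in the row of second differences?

D1: -40, -94, -166, -256, -364
D2: -54, -72, -90, -108
D3: -18, -18, -18

-108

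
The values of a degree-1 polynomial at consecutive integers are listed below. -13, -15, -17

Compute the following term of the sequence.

-19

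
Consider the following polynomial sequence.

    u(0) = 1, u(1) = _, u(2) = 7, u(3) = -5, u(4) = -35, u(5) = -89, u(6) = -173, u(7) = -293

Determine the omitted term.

Using the last 6 terms:
First differences: -12  -30  -54  -84  -120
Second differences: -18  -24  -30  -36
Third differences: -6  -6  -6
Constant third difference = -6.
Extend backward: -18 + 6 = -12;  -12 + 12 = 0;  7 + 0 = 7

7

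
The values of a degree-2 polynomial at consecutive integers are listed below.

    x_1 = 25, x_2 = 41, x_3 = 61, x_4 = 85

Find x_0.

13

D1: 16, 20, 24
D2: 4, 4
The second differences are constant at 4.
Work back: 16 − 4 = 12;  25 − 12 = 13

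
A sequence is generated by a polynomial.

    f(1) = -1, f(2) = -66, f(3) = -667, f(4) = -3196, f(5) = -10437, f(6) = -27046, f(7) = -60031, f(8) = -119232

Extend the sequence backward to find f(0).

8

-65  -601  -2529  -7241  -16609  -32985  -59201
-536  -1928  -4712  -9368  -16376  -26216
-1392  -2784  -4656  -7008  -9840
-1392  -1872  -2352  -2832
-480  -480  -480
The fifth differences are constant at -480.
Work back: -1392 + 480 = -912;  -1392 + 912 = -480;  -536 + 480 = -56;  -65 + 56 = -9;  -1 + 9 = 8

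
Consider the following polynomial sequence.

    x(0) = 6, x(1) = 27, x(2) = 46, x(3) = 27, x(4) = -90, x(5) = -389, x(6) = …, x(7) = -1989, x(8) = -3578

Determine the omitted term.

-978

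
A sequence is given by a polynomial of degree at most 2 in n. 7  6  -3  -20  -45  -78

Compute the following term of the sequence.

-119

D1: -1 , -9 , -17 , -25 , -33
D2: -8 , -8 , -8 , -8
Second differences constant at -8.
-33 − 8 = -41;  -78 − 41 = -119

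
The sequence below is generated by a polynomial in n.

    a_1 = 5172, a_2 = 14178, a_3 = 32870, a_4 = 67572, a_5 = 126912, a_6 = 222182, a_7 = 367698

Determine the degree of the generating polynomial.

5

9006, 18692, 34702, 59340, 95270, 145516
9686, 16010, 24638, 35930, 50246
6324, 8628, 11292, 14316
2304, 2664, 3024
360, 360
The fifth differences are constant, so the polynomial has degree 5.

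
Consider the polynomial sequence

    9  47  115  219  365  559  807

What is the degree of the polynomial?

D1: 38, 68, 104, 146, 194, 248
D2: 30, 36, 42, 48, 54
D3: 6, 6, 6, 6
The third differences are constant, so the polynomial has degree 3.

3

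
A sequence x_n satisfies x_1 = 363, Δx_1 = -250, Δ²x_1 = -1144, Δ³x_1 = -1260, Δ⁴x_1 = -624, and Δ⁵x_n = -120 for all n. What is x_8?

-93871

Build the table forward from the leading diagonal:
Δ⁵: -120, -120, -120, -120, -120, -120, -120, -120
Δ⁴: -624, -744, -864, -984, -1104, -1224, -1344, -1464
Δ³: -1260, -1884, -2628, -3492, -4476, -5580, -6804, -8148
Δ²: -1144, -2404, -4288, -6916, -10408, -14884, -20464, -27268
Δ: -250, -1394, -3798, -8086, -15002, -25410, -40294, -60758
x: 363, 113, -1281, -5079, -13165, -28167, -53577, -93871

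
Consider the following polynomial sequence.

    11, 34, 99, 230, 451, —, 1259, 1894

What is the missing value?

Using the first 5 terms:
Δ: 23  65  131  221
Δ²: 42  66  90
Δ³: 24  24
Constant third difference = 24.
Extend forward: 90 + 24 = 114;  221 + 114 = 335;  451 + 335 = 786

786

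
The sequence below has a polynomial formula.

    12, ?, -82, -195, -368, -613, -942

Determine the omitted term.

-17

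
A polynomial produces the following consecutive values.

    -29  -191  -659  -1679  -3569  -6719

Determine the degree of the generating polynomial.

-162, -468, -1020, -1890, -3150
-306, -552, -870, -1260
-246, -318, -390
-72, -72
The fourth differences are constant, so the polynomial has degree 4.

4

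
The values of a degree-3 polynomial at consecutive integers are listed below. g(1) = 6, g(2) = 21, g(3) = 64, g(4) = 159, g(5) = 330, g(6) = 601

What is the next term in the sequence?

First differences: 15 , 43 , 95 , 171 , 271
Second differences: 28 , 52 , 76 , 100
Third differences: 24 , 24 , 24
The third differences are constant (24).
100 + 24 = 124;  271 + 124 = 395;  601 + 395 = 996

996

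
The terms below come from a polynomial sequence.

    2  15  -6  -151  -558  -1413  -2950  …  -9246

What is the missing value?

-5451

Using the first 7 terms:
Δ: 13, -21, -145, -407, -855, -1537
Δ²: -34, -124, -262, -448, -682
Δ³: -90, -138, -186, -234
Δ⁴: -48, -48, -48
Constant fourth difference = -48.
Extend forward: -234 − 48 = -282;  -682 − 282 = -964;  -1537 − 964 = -2501;  -2950 − 2501 = -5451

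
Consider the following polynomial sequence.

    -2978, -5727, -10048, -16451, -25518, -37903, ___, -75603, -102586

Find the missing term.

-54332

Using the first 6 terms:
D1: -2749, -4321, -6403, -9067, -12385
D2: -1572, -2082, -2664, -3318
D3: -510, -582, -654
D4: -72, -72
Constant fourth difference = -72.
Extend forward: -654 − 72 = -726;  -3318 − 726 = -4044;  -12385 − 4044 = -16429;  -37903 − 16429 = -54332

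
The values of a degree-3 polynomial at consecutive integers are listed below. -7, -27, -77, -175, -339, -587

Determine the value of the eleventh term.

-3717

D1: -20 , -50 , -98 , -164 , -248
D2: -30 , -48 , -66 , -84
D3: -18 , -18 , -18
Constant third difference = -18, so extend:
-84 − 18 = -102;  -248 − 102 = -350;  -587 − 350 = -937
-102 − 18 = -120;  -350 − 120 = -470;  -937 − 470 = -1407
-120 − 18 = -138;  -470 − 138 = -608;  -1407 − 608 = -2015
-138 − 18 = -156;  -608 − 156 = -764;  -2015 − 764 = -2779
-156 − 18 = -174;  -764 − 174 = -938;  -2779 − 938 = -3717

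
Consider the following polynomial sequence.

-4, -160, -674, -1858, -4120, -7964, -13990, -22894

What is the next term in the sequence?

-35468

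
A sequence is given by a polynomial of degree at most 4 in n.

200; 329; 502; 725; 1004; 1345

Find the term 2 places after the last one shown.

First differences: 129, 173, 223, 279, 341
Second differences: 44, 50, 56, 62
Third differences: 6, 6, 6
Third differences constant at 6.
62 + 6 = 68;  341 + 68 = 409;  1345 + 409 = 1754
68 + 6 = 74;  409 + 74 = 483;  1754 + 483 = 2237

2237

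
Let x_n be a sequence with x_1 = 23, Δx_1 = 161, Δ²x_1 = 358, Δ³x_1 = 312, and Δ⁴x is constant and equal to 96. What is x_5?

Build the table forward from the leading diagonal:
D4: 96, 96, 96, 96, 96
D3: 312, 408, 504, 600, 696
D2: 358, 670, 1078, 1582, 2182
D1: 161, 519, 1189, 2267, 3849
x: 23, 184, 703, 1892, 4159

4159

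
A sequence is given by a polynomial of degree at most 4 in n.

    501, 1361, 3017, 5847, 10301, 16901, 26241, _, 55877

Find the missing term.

Using the first 7 terms:
860  1656  2830  4454  6600  9340
796  1174  1624  2146  2740
378  450  522  594
72  72  72
Constant fourth difference = 72.
Extend forward: 594 + 72 = 666;  2740 + 666 = 3406;  9340 + 3406 = 12746;  26241 + 12746 = 38987

38987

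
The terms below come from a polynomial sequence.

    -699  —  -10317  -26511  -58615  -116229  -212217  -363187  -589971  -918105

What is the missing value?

-3217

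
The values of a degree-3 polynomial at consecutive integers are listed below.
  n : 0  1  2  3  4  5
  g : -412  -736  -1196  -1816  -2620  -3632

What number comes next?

Δ: -324  -460  -620  -804  -1012
Δ²: -136  -160  -184  -208
Δ³: -24  -24  -24
Constant third difference = -24, so extend:
-208 − 24 = -232;  -1012 − 232 = -1244;  -3632 − 1244 = -4876

-4876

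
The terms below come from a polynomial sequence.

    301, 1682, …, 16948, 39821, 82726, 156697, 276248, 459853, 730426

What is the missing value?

Using the last 7 terms:
First differences: 22873  42905  73971  119551  183605  270573
Second differences: 20032  31066  45580  64054  86968
Third differences: 11034  14514  18474  22914
Fourth differences: 3480  3960  4440
Fifth differences: 480  480
Constant fifth difference = 480.
Extend backward: 3480 − 480 = 3000;  11034 − 3000 = 8034;  20032 − 8034 = 11998;  22873 − 11998 = 10875;  16948 − 10875 = 6073

6073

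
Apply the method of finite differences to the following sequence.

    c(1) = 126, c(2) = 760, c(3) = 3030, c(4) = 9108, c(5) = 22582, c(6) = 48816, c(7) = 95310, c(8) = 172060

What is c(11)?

728806

First differences: 634, 2270, 6078, 13474, 26234, 46494, 76750
Second differences: 1636, 3808, 7396, 12760, 20260, 30256
Third differences: 2172, 3588, 5364, 7500, 9996
Fourth differences: 1416, 1776, 2136, 2496
Fifth differences: 360, 360, 360
Constant fifth difference = 360, so extend:
2496 + 360 = 2856;  9996 + 2856 = 12852;  30256 + 12852 = 43108;  76750 + 43108 = 119858;  172060 + 119858 = 291918
2856 + 360 = 3216;  12852 + 3216 = 16068;  43108 + 16068 = 59176;  119858 + 59176 = 179034;  291918 + 179034 = 470952
3216 + 360 = 3576;  16068 + 3576 = 19644;  59176 + 19644 = 78820;  179034 + 78820 = 257854;  470952 + 257854 = 728806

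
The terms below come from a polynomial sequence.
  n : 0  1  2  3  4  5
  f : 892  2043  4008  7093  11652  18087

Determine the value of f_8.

Δ: 1151  1965  3085  4559  6435
Δ²: 814  1120  1474  1876
Δ³: 306  354  402
Δ⁴: 48  48
Fourth differences constant at 48.
402 + 48 = 450;  1876 + 450 = 2326;  6435 + 2326 = 8761;  18087 + 8761 = 26848
450 + 48 = 498;  2326 + 498 = 2824;  8761 + 2824 = 11585;  26848 + 11585 = 38433
498 + 48 = 546;  2824 + 546 = 3370;  11585 + 3370 = 14955;  38433 + 14955 = 53388

53388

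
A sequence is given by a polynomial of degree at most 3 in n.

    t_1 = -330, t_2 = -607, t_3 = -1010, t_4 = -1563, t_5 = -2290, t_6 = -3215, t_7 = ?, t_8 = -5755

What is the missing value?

-4362

Using the first 6 terms:
First differences: -277, -403, -553, -727, -925
Second differences: -126, -150, -174, -198
Third differences: -24, -24, -24
Constant third difference = -24.
Extend forward: -198 − 24 = -222;  -925 − 222 = -1147;  -3215 − 1147 = -4362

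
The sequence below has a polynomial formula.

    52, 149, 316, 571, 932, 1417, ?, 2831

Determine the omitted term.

2044

Using the first 6 terms:
D1: 97  167  255  361  485
D2: 70  88  106  124
D3: 18  18  18
Constant third difference = 18.
Extend forward: 124 + 18 = 142;  485 + 142 = 627;  1417 + 627 = 2044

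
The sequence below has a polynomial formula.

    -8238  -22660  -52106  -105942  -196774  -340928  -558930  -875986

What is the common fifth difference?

First differences: -14422, -29446, -53836, -90832, -144154, -218002, -317056
Second differences: -15024, -24390, -36996, -53322, -73848, -99054
Third differences: -9366, -12606, -16326, -20526, -25206
Fourth differences: -3240, -3720, -4200, -4680
Fifth differences: -480, -480, -480

-480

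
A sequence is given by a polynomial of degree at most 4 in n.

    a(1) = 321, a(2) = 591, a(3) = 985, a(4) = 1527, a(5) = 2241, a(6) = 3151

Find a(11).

First differences: 270  394  542  714  910
Second differences: 124  148  172  196
Third differences: 24  24  24
Third differences constant at 24.
196 + 24 = 220;  910 + 220 = 1130;  3151 + 1130 = 4281
220 + 24 = 244;  1130 + 244 = 1374;  4281 + 1374 = 5655
244 + 24 = 268;  1374 + 268 = 1642;  5655 + 1642 = 7297
268 + 24 = 292;  1642 + 292 = 1934;  7297 + 1934 = 9231
292 + 24 = 316;  1934 + 316 = 2250;  9231 + 2250 = 11481

11481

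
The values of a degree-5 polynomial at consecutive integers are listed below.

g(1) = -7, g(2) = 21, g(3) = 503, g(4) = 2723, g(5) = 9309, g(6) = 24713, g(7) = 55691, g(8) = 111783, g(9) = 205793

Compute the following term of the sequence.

D1: 28, 482, 2220, 6586, 15404, 30978, 56092, 94010
D2: 454, 1738, 4366, 8818, 15574, 25114, 37918
D3: 1284, 2628, 4452, 6756, 9540, 12804
D4: 1344, 1824, 2304, 2784, 3264
D5: 480, 480, 480, 480
Constant fifth difference = 480, so extend:
3264 + 480 = 3744;  12804 + 3744 = 16548;  37918 + 16548 = 54466;  94010 + 54466 = 148476;  205793 + 148476 = 354269

354269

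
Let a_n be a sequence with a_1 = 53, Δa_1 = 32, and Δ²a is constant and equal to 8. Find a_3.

125

Build the table forward from the leading diagonal:
Δ²: 8, 8, 8
Δ: 32, 40, 48
a: 53, 85, 125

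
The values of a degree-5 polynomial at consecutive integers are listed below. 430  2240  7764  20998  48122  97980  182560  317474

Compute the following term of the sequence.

D1: 1810, 5524, 13234, 27124, 49858, 84580, 134914
D2: 3714, 7710, 13890, 22734, 34722, 50334
D3: 3996, 6180, 8844, 11988, 15612
D4: 2184, 2664, 3144, 3624
D5: 480, 480, 480
Fifth differences constant at 480.
3624 + 480 = 4104;  15612 + 4104 = 19716;  50334 + 19716 = 70050;  134914 + 70050 = 204964;  317474 + 204964 = 522438

522438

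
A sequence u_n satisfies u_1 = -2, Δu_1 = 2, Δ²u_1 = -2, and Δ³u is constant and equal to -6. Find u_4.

-8

Build the table forward from the leading diagonal:
Third differences: -6, -6, -6, -6
Second differences: -2, -8, -14, -20
First differences: 2, 0, -8, -22
u: -2, 0, 0, -8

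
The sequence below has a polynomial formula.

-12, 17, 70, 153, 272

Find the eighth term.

First differences: 29, 53, 83, 119
Second differences: 24, 30, 36
Third differences: 6, 6
Constant third difference = 6, so extend:
36 + 6 = 42;  119 + 42 = 161;  272 + 161 = 433
42 + 6 = 48;  161 + 48 = 209;  433 + 209 = 642
48 + 6 = 54;  209 + 54 = 263;  642 + 263 = 905

905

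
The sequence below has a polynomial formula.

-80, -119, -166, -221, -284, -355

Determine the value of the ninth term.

-616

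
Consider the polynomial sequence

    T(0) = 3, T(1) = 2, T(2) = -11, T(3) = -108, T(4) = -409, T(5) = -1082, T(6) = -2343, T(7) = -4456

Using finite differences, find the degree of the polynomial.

4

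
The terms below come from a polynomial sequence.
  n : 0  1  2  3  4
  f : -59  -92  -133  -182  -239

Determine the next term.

-304

Δ: -33  -41  -49  -57
Δ²: -8  -8  -8
Constant second difference = -8, so extend:
-57 − 8 = -65;  -239 − 65 = -304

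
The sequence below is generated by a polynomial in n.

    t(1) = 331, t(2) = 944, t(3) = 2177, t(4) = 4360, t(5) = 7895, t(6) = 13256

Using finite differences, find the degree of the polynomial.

First differences: 613, 1233, 2183, 3535, 5361
Second differences: 620, 950, 1352, 1826
Third differences: 330, 402, 474
Fourth differences: 72, 72
The fourth differences are constant, so the polynomial has degree 4.

4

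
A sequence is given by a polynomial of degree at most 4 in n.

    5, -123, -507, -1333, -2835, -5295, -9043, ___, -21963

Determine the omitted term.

-14457

Using the first 7 terms:
D1: -128  -384  -826  -1502  -2460  -3748
D2: -256  -442  -676  -958  -1288
D3: -186  -234  -282  -330
D4: -48  -48  -48
Constant fourth difference = -48.
Extend forward: -330 − 48 = -378;  -1288 − 378 = -1666;  -3748 − 1666 = -5414;  -9043 − 5414 = -14457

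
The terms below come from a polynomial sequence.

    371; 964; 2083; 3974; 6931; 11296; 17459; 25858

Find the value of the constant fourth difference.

48

Δ: 593, 1119, 1891, 2957, 4365, 6163, 8399
Δ²: 526, 772, 1066, 1408, 1798, 2236
Δ³: 246, 294, 342, 390, 438
Δ⁴: 48, 48, 48, 48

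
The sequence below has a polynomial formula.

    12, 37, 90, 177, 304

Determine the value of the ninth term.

1332

First differences: 25  53  87  127
Second differences: 28  34  40
Third differences: 6  6
Third differences constant at 6.
40 + 6 = 46;  127 + 46 = 173;  304 + 173 = 477
46 + 6 = 52;  173 + 52 = 225;  477 + 225 = 702
52 + 6 = 58;  225 + 58 = 283;  702 + 283 = 985
58 + 6 = 64;  283 + 64 = 347;  985 + 347 = 1332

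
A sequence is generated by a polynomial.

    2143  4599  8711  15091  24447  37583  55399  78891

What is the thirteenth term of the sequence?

323071

D1: 2456 , 4112 , 6380 , 9356 , 13136 , 17816 , 23492
D2: 1656 , 2268 , 2976 , 3780 , 4680 , 5676
D3: 612 , 708 , 804 , 900 , 996
D4: 96 , 96 , 96 , 96
Constant fourth difference = 96, so extend:
996 + 96 = 1092;  5676 + 1092 = 6768;  23492 + 6768 = 30260;  78891 + 30260 = 109151
1092 + 96 = 1188;  6768 + 1188 = 7956;  30260 + 7956 = 38216;  109151 + 38216 = 147367
1188 + 96 = 1284;  7956 + 1284 = 9240;  38216 + 9240 = 47456;  147367 + 47456 = 194823
1284 + 96 = 1380;  9240 + 1380 = 10620;  47456 + 10620 = 58076;  194823 + 58076 = 252899
1380 + 96 = 1476;  10620 + 1476 = 12096;  58076 + 12096 = 70172;  252899 + 70172 = 323071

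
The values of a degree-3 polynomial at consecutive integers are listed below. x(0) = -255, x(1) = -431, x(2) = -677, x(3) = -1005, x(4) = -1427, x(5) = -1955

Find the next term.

-2601

First differences: -176 , -246 , -328 , -422 , -528
Second differences: -70 , -82 , -94 , -106
Third differences: -12 , -12 , -12
Constant third difference = -12, so extend:
-106 − 12 = -118;  -528 − 118 = -646;  -1955 − 646 = -2601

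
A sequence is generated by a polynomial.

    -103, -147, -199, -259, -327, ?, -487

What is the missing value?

-403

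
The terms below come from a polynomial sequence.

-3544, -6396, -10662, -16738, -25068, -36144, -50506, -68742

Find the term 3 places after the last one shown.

-153294

Δ: -2852, -4266, -6076, -8330, -11076, -14362, -18236
Δ²: -1414, -1810, -2254, -2746, -3286, -3874
Δ³: -396, -444, -492, -540, -588
Δ⁴: -48, -48, -48, -48
Constant fourth difference = -48, so extend:
-588 − 48 = -636;  -3874 − 636 = -4510;  -18236 − 4510 = -22746;  -68742 − 22746 = -91488
-636 − 48 = -684;  -4510 − 684 = -5194;  -22746 − 5194 = -27940;  -91488 − 27940 = -119428
-684 − 48 = -732;  -5194 − 732 = -5926;  -27940 − 5926 = -33866;  -119428 − 33866 = -153294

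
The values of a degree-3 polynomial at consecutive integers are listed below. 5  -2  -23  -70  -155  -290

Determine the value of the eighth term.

-758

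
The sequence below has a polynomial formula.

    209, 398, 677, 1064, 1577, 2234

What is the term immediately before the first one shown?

First differences: 189  279  387  513  657
Second differences: 90  108  126  144
Third differences: 18  18  18
The third differences are constant at 18.
Work back: 90 − 18 = 72;  189 − 72 = 117;  209 − 117 = 92

92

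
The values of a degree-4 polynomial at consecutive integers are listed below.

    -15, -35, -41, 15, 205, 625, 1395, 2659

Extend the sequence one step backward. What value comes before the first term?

-5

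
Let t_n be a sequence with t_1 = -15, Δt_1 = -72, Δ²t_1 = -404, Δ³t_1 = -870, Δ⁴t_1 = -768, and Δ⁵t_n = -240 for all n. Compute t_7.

-36867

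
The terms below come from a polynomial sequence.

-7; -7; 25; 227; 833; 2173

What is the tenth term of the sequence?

First differences: 0, 32, 202, 606, 1340
Second differences: 32, 170, 404, 734
Third differences: 138, 234, 330
Fourth differences: 96, 96
Fourth differences constant at 96.
330 + 96 = 426;  734 + 426 = 1160;  1340 + 1160 = 2500;  2173 + 2500 = 4673
426 + 96 = 522;  1160 + 522 = 1682;  2500 + 1682 = 4182;  4673 + 4182 = 8855
522 + 96 = 618;  1682 + 618 = 2300;  4182 + 2300 = 6482;  8855 + 6482 = 15337
618 + 96 = 714;  2300 + 714 = 3014;  6482 + 3014 = 9496;  15337 + 9496 = 24833

24833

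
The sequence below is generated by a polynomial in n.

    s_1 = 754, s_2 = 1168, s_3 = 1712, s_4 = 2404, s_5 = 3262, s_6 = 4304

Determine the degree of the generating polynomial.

3

D1: 414, 544, 692, 858, 1042
D2: 130, 148, 166, 184
D3: 18, 18, 18
The third differences are constant, so the polynomial has degree 3.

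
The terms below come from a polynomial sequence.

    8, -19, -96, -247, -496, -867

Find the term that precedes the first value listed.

-27, -77, -151, -249, -371
-50, -74, -98, -122
-24, -24, -24
The third differences are constant at -24.
Work back: -50 + 24 = -26;  -27 + 26 = -1;  8 + 1 = 9

9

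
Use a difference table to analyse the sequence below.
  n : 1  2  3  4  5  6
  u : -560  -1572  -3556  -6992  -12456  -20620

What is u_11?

-1012, -1984, -3436, -5464, -8164
-972, -1452, -2028, -2700
-480, -576, -672
-96, -96
Constant fourth difference = -96, so extend:
-672 − 96 = -768;  -2700 − 768 = -3468;  -8164 − 3468 = -11632;  -20620 − 11632 = -32252
-768 − 96 = -864;  -3468 − 864 = -4332;  -11632 − 4332 = -15964;  -32252 − 15964 = -48216
-864 − 96 = -960;  -4332 − 960 = -5292;  -15964 − 5292 = -21256;  -48216 − 21256 = -69472
-960 − 96 = -1056;  -5292 − 1056 = -6348;  -21256 − 6348 = -27604;  -69472 − 27604 = -97076
-1056 − 96 = -1152;  -6348 − 1152 = -7500;  -27604 − 7500 = -35104;  -97076 − 35104 = -132180

-132180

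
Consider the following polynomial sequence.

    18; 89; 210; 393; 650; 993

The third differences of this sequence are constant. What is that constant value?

12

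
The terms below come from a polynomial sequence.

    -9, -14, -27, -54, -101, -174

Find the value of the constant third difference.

Δ: -5, -13, -27, -47, -73
Δ²: -8, -14, -20, -26
Δ³: -6, -6, -6

-6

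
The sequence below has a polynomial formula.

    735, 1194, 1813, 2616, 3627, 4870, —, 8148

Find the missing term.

Using the first 6 terms:
First differences: 459, 619, 803, 1011, 1243
Second differences: 160, 184, 208, 232
Third differences: 24, 24, 24
Constant third difference = 24.
Extend forward: 232 + 24 = 256;  1243 + 256 = 1499;  4870 + 1499 = 6369

6369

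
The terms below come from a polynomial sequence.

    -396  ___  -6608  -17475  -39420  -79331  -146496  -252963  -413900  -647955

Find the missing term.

Using the last 8 terms:
-10867  -21945  -39911  -67165  -106467  -160937  -234055
-11078  -17966  -27254  -39302  -54470  -73118
-6888  -9288  -12048  -15168  -18648
-2400  -2760  -3120  -3480
-360  -360  -360
Constant fifth difference = -360.
Extend backward: -2400 + 360 = -2040;  -6888 + 2040 = -4848;  -11078 + 4848 = -6230;  -10867 + 6230 = -4637;  -6608 + 4637 = -1971

-1971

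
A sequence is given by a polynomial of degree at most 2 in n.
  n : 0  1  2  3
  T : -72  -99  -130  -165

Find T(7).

-345

D1: -27 , -31 , -35
D2: -4 , -4
Second differences constant at -4.
-35 − 4 = -39;  -165 − 39 = -204
-39 − 4 = -43;  -204 − 43 = -247
-43 − 4 = -47;  -247 − 47 = -294
-47 − 4 = -51;  -294 − 51 = -345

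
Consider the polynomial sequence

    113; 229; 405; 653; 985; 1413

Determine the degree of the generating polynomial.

3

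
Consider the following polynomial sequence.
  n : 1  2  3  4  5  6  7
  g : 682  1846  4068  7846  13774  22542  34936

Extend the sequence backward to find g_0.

D1: 1164, 2222, 3778, 5928, 8768, 12394
D2: 1058, 1556, 2150, 2840, 3626
D3: 498, 594, 690, 786
D4: 96, 96, 96
The fourth differences are constant at 96.
Work back: 498 − 96 = 402;  1058 − 402 = 656;  1164 − 656 = 508;  682 − 508 = 174

174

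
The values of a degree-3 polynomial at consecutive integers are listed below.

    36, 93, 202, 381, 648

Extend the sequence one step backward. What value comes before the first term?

13

Δ: 57, 109, 179, 267
Δ²: 52, 70, 88
Δ³: 18, 18
The third differences are constant at 18.
Work back: 52 − 18 = 34;  57 − 34 = 23;  36 − 23 = 13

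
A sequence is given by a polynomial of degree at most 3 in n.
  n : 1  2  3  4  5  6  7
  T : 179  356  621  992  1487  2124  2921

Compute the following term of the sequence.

3896

Δ: 177  265  371  495  637  797
Δ²: 88  106  124  142  160
Δ³: 18  18  18  18
Third differences constant at 18.
160 + 18 = 178;  797 + 178 = 975;  2921 + 975 = 3896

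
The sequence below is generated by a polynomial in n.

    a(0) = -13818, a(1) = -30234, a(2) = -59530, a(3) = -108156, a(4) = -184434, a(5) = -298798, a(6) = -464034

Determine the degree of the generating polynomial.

5

First differences: -16416, -29296, -48626, -76278, -114364, -165236
Second differences: -12880, -19330, -27652, -38086, -50872
Third differences: -6450, -8322, -10434, -12786
Fourth differences: -1872, -2112, -2352
Fifth differences: -240, -240
The fifth differences are constant, so the polynomial has degree 5.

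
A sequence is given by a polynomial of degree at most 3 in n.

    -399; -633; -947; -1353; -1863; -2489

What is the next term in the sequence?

Δ: -234  -314  -406  -510  -626
Δ²: -80  -92  -104  -116
Δ³: -12  -12  -12
The third differences are constant (-12).
-116 − 12 = -128;  -626 − 128 = -754;  -2489 − 754 = -3243

-3243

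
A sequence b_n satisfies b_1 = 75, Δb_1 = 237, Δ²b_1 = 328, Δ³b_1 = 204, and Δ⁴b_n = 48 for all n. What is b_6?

6820

Build the table forward from the leading diagonal:
D4: 48, 48, 48, 48, 48, 48
D3: 204, 252, 300, 348, 396, 444
D2: 328, 532, 784, 1084, 1432, 1828
D1: 237, 565, 1097, 1881, 2965, 4397
b: 75, 312, 877, 1974, 3855, 6820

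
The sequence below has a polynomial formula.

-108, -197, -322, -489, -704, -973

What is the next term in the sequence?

-1302

-89 , -125 , -167 , -215 , -269
-36 , -42 , -48 , -54
-6 , -6 , -6
The third differences are constant (-6).
-54 − 6 = -60;  -269 − 60 = -329;  -973 − 329 = -1302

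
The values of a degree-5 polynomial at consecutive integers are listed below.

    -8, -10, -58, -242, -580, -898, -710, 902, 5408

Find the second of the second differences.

-136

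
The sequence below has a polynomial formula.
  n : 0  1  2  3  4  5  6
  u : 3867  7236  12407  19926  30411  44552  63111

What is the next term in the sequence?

First differences: 3369, 5171, 7519, 10485, 14141, 18559
Second differences: 1802, 2348, 2966, 3656, 4418
Third differences: 546, 618, 690, 762
Fourth differences: 72, 72, 72
Fourth differences constant at 72.
762 + 72 = 834;  4418 + 834 = 5252;  18559 + 5252 = 23811;  63111 + 23811 = 86922

86922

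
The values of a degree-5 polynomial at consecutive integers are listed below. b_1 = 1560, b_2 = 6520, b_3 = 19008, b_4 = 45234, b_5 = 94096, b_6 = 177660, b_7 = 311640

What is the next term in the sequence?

First differences: 4960, 12488, 26226, 48862, 83564, 133980
Second differences: 7528, 13738, 22636, 34702, 50416
Third differences: 6210, 8898, 12066, 15714
Fourth differences: 2688, 3168, 3648
Fifth differences: 480, 480
Fifth differences constant at 480.
3648 + 480 = 4128;  15714 + 4128 = 19842;  50416 + 19842 = 70258;  133980 + 70258 = 204238;  311640 + 204238 = 515878

515878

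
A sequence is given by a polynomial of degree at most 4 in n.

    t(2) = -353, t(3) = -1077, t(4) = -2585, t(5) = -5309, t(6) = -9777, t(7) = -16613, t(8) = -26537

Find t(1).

-77

Δ: -724, -1508, -2724, -4468, -6836, -9924
Δ²: -784, -1216, -1744, -2368, -3088
Δ³: -432, -528, -624, -720
Δ⁴: -96, -96, -96
The fourth differences are constant at -96.
Work back: -432 + 96 = -336;  -784 + 336 = -448;  -724 + 448 = -276;  -353 + 276 = -77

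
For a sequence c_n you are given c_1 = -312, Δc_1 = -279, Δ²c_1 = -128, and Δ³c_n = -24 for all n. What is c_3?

-998

Build the table forward from the leading diagonal:
Third differences: -24  -24  -24
Second differences: -128  -152  -176
First differences: -279  -407  -559
c: -312  -591  -998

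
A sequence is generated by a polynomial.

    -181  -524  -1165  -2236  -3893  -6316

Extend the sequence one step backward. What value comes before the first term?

-28

-343  -641  -1071  -1657  -2423
-298  -430  -586  -766
-132  -156  -180
-24  -24
The fourth differences are constant at -24.
Work back: -132 + 24 = -108;  -298 + 108 = -190;  -343 + 190 = -153;  -181 + 153 = -28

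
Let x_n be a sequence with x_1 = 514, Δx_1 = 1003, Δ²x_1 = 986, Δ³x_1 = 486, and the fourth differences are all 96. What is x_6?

20729

Build the table forward from the leading diagonal:
D4: 96  96  96  96  96  96
D3: 486  582  678  774  870  966
D2: 986  1472  2054  2732  3506  4376
D1: 1003  1989  3461  5515  8247  11753
x: 514  1517  3506  6967  12482  20729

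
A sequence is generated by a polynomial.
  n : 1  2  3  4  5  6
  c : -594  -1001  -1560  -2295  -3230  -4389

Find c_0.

-315

Δ: -407  -559  -735  -935  -1159
Δ²: -152  -176  -200  -224
Δ³: -24  -24  -24
The third differences are constant at -24.
Work back: -152 + 24 = -128;  -407 + 128 = -279;  -594 + 279 = -315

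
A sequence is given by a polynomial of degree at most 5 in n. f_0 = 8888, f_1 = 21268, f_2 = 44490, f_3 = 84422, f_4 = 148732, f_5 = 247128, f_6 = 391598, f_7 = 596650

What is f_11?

2414478

First differences: 12380  23222  39932  64310  98396  144470  205052
Second differences: 10842  16710  24378  34086  46074  60582
Third differences: 5868  7668  9708  11988  14508
Fourth differences: 1800  2040  2280  2520
Fifth differences: 240  240  240
Constant fifth difference = 240, so extend:
2520 + 240 = 2760;  14508 + 2760 = 17268;  60582 + 17268 = 77850;  205052 + 77850 = 282902;  596650 + 282902 = 879552
2760 + 240 = 3000;  17268 + 3000 = 20268;  77850 + 20268 = 98118;  282902 + 98118 = 381020;  879552 + 381020 = 1260572
3000 + 240 = 3240;  20268 + 3240 = 23508;  98118 + 23508 = 121626;  381020 + 121626 = 502646;  1260572 + 502646 = 1763218
3240 + 240 = 3480;  23508 + 3480 = 26988;  121626 + 26988 = 148614;  502646 + 148614 = 651260;  1763218 + 651260 = 2414478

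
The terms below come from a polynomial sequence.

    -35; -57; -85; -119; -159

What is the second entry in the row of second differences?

-6

D1: -22, -28, -34, -40
D2: -6, -6, -6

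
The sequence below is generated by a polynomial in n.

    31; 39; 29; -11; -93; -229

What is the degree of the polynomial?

3

8, -10, -40, -82, -136
-18, -30, -42, -54
-12, -12, -12
The third differences are constant, so the polynomial has degree 3.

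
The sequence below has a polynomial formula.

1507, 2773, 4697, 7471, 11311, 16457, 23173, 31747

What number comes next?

42491

D1: 1266  1924  2774  3840  5146  6716  8574
D2: 658  850  1066  1306  1570  1858
D3: 192  216  240  264  288
D4: 24  24  24  24
The fourth differences are constant (24).
288 + 24 = 312;  1858 + 312 = 2170;  8574 + 2170 = 10744;  31747 + 10744 = 42491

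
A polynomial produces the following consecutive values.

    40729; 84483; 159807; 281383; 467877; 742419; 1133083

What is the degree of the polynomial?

43754, 75324, 121576, 186494, 274542, 390664
31570, 46252, 64918, 88048, 116122
14682, 18666, 23130, 28074
3984, 4464, 4944
480, 480
The fifth differences are constant, so the polynomial has degree 5.

5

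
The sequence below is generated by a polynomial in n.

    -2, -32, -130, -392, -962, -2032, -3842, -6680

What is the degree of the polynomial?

4

Δ: -30, -98, -262, -570, -1070, -1810, -2838
Δ²: -68, -164, -308, -500, -740, -1028
Δ³: -96, -144, -192, -240, -288
Δ⁴: -48, -48, -48, -48
The fourth differences are constant, so the polynomial has degree 4.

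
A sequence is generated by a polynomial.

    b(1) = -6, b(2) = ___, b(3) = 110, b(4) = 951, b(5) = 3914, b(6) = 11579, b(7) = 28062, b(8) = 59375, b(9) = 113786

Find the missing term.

Using the last 7 terms:
841, 2963, 7665, 16483, 31313, 54411
2122, 4702, 8818, 14830, 23098
2580, 4116, 6012, 8268
1536, 1896, 2256
360, 360
Constant fifth difference = 360.
Extend backward: 1536 − 360 = 1176;  2580 − 1176 = 1404;  2122 − 1404 = 718;  841 − 718 = 123;  110 − 123 = -13

-13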